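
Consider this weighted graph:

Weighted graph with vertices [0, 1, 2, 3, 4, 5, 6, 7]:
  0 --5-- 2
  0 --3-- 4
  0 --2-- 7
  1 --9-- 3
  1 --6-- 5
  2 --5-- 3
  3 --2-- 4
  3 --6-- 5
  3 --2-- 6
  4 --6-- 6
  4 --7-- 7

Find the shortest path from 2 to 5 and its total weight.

Using Dijkstra's algorithm from vertex 2:
Shortest path: 2 -> 3 -> 5
Total weight: 5 + 6 = 11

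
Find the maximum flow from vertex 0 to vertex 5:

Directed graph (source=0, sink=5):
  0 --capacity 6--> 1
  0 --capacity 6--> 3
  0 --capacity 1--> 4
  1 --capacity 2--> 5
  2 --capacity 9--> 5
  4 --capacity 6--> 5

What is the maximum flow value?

Computing max flow:
  Flow on (0->1): 2/6
  Flow on (0->4): 1/1
  Flow on (1->5): 2/2
  Flow on (4->5): 1/6
Maximum flow = 3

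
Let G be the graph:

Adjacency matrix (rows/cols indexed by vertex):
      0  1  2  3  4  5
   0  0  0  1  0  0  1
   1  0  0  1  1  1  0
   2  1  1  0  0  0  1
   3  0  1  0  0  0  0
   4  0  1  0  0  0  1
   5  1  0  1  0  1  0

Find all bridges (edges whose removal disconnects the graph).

A bridge is an edge whose removal increases the number of connected components.
Bridges found: (1,3)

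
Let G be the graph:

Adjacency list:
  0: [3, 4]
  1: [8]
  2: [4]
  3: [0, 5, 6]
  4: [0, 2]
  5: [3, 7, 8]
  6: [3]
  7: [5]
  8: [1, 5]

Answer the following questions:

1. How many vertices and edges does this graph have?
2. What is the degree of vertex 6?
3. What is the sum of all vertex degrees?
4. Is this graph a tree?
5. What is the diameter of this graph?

Count: 9 vertices, 8 edges.
Vertex 6 has neighbors [3], degree = 1.
Handshaking lemma: 2 * 8 = 16.
A graph is a tree iff it is connected and has exactly n-1 edges. This graph is connected (all 9 vertices in one component) and has 9-1 = 8 edges. It is a tree.
Diameter (longest shortest path) = 6.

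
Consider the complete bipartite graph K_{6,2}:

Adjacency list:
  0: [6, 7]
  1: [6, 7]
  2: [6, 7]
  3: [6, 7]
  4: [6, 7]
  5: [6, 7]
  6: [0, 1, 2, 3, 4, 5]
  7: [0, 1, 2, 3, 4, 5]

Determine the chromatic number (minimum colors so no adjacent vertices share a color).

K_{6,2} is bipartite: vertices split into two independent sets of size 6 and 2.
Color one set 0, the other 1. No adjacent vertices share a color.
Chromatic number = 2.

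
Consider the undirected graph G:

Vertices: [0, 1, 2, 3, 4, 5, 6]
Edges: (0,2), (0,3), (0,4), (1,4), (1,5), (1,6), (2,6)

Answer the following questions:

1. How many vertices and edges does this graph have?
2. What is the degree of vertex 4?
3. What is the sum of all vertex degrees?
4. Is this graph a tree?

Count: 7 vertices, 7 edges.
Vertex 4 has neighbors [0, 1], degree = 2.
Handshaking lemma: 2 * 7 = 14.
A tree on 7 vertices has 6 edges. This graph has 7 edges (1 extra). Not a tree.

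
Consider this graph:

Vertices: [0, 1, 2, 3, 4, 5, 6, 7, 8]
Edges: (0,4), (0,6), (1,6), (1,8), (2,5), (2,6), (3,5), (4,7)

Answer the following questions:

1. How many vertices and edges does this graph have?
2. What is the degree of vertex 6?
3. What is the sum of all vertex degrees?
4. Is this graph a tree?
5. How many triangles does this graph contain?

Count: 9 vertices, 8 edges.
Vertex 6 has neighbors [0, 1, 2], degree = 3.
Handshaking lemma: 2 * 8 = 16.
A graph is a tree iff it is connected and has exactly n-1 edges. This graph is connected (all 9 vertices in one component) and has 9-1 = 8 edges. It is a tree.
Number of triangles = 0.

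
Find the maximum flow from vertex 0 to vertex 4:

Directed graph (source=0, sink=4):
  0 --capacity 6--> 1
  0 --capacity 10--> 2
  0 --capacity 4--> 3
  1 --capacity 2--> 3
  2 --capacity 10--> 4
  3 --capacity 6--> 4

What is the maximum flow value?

Computing max flow:
  Flow on (0->1): 2/6
  Flow on (0->2): 10/10
  Flow on (0->3): 4/4
  Flow on (1->3): 2/2
  Flow on (2->4): 10/10
  Flow on (3->4): 6/6
Maximum flow = 16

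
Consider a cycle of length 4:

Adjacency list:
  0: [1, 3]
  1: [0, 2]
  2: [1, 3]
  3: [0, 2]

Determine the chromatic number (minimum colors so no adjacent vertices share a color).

This is an even cycle (C_4). Even cycles are bipartite.
Chromatic number = 2.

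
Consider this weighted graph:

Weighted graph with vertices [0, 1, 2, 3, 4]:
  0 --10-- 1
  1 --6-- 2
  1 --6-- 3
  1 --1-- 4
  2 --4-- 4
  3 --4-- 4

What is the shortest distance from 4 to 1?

Using Dijkstra's algorithm from vertex 4:
Shortest path: 4 -> 1
Total weight: 1 = 1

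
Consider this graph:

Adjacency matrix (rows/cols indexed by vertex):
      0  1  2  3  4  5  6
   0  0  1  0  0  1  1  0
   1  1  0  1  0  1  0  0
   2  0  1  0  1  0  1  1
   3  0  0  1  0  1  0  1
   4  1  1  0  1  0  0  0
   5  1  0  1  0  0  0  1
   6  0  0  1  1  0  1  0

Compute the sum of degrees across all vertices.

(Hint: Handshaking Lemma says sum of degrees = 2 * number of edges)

Count edges: 11 edges.
By Handshaking Lemma: sum of degrees = 2 * 11 = 22.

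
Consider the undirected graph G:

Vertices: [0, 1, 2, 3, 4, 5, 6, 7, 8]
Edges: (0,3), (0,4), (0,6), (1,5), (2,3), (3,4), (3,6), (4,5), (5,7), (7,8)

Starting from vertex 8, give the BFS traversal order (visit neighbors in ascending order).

BFS from vertex 8 (neighbors processed in ascending order):
Visit order: 8, 7, 5, 1, 4, 0, 3, 6, 2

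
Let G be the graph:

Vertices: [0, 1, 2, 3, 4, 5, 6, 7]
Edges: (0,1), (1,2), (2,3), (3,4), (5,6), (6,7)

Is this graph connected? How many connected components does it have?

Checking connectivity: the graph has 2 connected component(s).
Components: [[0, 1, 2, 3, 4], [5, 6, 7]]. The graph is NOT connected.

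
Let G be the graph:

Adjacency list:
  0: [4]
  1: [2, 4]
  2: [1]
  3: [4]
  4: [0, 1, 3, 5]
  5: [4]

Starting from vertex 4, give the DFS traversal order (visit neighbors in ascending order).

DFS from vertex 4 (neighbors processed in ascending order):
Visit order: 4, 0, 1, 2, 3, 5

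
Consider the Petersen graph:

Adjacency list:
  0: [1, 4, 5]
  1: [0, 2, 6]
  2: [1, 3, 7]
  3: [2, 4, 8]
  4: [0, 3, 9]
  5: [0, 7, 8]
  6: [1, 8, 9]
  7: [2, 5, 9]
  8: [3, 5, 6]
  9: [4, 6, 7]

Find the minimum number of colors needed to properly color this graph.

The Petersen graph contains odd cycles (e.g. the outer 5-cycle), so chi >= 3.
A proper 3-coloring exists (it is a well-known 3-chromatic graph).
Chromatic number = 3.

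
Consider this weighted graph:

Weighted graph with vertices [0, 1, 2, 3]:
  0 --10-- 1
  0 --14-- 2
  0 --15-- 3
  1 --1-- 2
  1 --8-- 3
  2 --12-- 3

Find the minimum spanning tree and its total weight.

Applying Kruskal's algorithm (sort edges by weight, add if no cycle):
  Add (1,2) w=1
  Add (1,3) w=8
  Add (0,1) w=10
  Skip (2,3) w=12 (creates cycle)
  Skip (0,2) w=14 (creates cycle)
  Skip (0,3) w=15 (creates cycle)
MST weight = 19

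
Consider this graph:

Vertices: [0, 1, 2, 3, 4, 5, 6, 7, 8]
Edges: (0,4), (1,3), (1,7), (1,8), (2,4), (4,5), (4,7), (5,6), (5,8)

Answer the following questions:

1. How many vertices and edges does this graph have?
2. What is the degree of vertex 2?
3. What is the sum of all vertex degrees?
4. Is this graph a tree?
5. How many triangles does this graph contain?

Count: 9 vertices, 9 edges.
Vertex 2 has neighbors [4], degree = 1.
Handshaking lemma: 2 * 9 = 18.
A tree on 9 vertices has 8 edges. This graph has 9 edges (1 extra). Not a tree.
Number of triangles = 0.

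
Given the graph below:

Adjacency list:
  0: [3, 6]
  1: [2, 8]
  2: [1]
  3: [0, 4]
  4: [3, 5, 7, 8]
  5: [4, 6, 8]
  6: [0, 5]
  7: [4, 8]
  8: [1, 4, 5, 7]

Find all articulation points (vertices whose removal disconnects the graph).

An articulation point is a vertex whose removal disconnects the graph.
Articulation points: [1, 8]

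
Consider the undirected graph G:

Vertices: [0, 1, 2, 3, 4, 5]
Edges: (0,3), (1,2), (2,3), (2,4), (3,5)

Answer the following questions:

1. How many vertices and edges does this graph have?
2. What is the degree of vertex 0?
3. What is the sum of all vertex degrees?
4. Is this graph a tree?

Count: 6 vertices, 5 edges.
Vertex 0 has neighbors [3], degree = 1.
Handshaking lemma: 2 * 5 = 10.
A graph is a tree iff it is connected and has exactly n-1 edges. This graph is connected (all 6 vertices in one component) and has 6-1 = 5 edges. It is a tree.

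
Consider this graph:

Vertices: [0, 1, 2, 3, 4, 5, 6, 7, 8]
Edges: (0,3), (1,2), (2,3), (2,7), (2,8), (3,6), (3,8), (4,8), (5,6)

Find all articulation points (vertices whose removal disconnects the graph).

An articulation point is a vertex whose removal disconnects the graph.
Articulation points: [2, 3, 6, 8]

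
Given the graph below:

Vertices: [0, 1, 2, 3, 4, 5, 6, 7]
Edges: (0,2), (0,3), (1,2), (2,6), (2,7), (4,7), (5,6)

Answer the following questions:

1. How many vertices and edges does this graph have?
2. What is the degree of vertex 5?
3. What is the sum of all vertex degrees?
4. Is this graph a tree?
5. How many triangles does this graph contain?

Count: 8 vertices, 7 edges.
Vertex 5 has neighbors [6], degree = 1.
Handshaking lemma: 2 * 7 = 14.
A graph is a tree iff it is connected and has exactly n-1 edges. This graph is connected (all 8 vertices in one component) and has 8-1 = 7 edges. It is a tree.
Number of triangles = 0.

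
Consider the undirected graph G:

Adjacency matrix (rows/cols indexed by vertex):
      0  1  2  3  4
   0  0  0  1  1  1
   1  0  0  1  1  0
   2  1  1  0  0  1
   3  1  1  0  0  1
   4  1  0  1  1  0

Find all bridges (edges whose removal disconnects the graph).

No bridges found. The graph is 2-edge-connected (no single edge removal disconnects it).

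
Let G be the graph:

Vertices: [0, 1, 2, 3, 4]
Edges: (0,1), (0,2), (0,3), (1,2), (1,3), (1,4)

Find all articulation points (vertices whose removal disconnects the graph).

An articulation point is a vertex whose removal disconnects the graph.
Articulation points: [1]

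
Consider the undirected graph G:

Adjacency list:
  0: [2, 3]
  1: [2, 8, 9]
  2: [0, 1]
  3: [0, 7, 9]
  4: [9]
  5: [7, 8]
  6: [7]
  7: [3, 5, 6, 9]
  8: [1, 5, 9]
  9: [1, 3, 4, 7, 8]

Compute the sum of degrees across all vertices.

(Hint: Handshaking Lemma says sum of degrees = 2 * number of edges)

Count edges: 13 edges.
By Handshaking Lemma: sum of degrees = 2 * 13 = 26.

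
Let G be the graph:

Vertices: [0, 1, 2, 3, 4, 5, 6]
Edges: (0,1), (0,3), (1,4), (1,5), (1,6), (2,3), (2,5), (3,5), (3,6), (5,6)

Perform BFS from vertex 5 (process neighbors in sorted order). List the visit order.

BFS from vertex 5 (neighbors processed in ascending order):
Visit order: 5, 1, 2, 3, 6, 0, 4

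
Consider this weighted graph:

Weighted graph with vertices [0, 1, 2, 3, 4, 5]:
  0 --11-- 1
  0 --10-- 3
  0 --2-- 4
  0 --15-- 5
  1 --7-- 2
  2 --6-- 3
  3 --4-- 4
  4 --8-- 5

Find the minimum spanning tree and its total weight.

Applying Kruskal's algorithm (sort edges by weight, add if no cycle):
  Add (0,4) w=2
  Add (3,4) w=4
  Add (2,3) w=6
  Add (1,2) w=7
  Add (4,5) w=8
  Skip (0,3) w=10 (creates cycle)
  Skip (0,1) w=11 (creates cycle)
  Skip (0,5) w=15 (creates cycle)
MST weight = 27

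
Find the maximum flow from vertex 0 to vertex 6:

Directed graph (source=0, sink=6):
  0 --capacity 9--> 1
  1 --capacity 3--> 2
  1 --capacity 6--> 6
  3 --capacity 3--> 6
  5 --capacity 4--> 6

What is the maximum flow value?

Computing max flow:
  Flow on (0->1): 6/9
  Flow on (1->6): 6/6
Maximum flow = 6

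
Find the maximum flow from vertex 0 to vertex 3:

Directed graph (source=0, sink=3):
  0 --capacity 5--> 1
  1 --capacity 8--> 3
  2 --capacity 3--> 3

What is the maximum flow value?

Computing max flow:
  Flow on (0->1): 5/5
  Flow on (1->3): 5/8
Maximum flow = 5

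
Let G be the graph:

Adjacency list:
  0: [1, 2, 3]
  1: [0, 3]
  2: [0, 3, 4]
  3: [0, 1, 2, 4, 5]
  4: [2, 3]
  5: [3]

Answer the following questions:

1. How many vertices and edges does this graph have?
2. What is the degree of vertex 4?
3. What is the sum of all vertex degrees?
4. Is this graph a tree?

Count: 6 vertices, 8 edges.
Vertex 4 has neighbors [2, 3], degree = 2.
Handshaking lemma: 2 * 8 = 16.
A tree on 6 vertices has 5 edges. This graph has 8 edges (3 extra). Not a tree.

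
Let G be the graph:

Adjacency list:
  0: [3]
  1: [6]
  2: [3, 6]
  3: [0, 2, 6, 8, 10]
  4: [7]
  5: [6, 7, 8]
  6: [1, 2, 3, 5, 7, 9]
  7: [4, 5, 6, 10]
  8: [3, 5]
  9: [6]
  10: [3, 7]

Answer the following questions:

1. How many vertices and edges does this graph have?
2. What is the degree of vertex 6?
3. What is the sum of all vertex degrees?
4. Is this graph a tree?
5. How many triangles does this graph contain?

Count: 11 vertices, 14 edges.
Vertex 6 has neighbors [1, 2, 3, 5, 7, 9], degree = 6.
Handshaking lemma: 2 * 14 = 28.
A tree on 11 vertices has 10 edges. This graph has 14 edges (4 extra). Not a tree.
Number of triangles = 2.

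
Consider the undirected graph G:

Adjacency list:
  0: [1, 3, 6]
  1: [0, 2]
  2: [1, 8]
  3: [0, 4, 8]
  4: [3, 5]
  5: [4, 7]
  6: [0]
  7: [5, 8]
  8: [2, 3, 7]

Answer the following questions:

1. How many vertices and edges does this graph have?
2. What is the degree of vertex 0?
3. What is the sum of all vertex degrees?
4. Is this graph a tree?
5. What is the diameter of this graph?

Count: 9 vertices, 10 edges.
Vertex 0 has neighbors [1, 3, 6], degree = 3.
Handshaking lemma: 2 * 10 = 20.
A tree on 9 vertices has 8 edges. This graph has 10 edges (2 extra). Not a tree.
Diameter (longest shortest path) = 4.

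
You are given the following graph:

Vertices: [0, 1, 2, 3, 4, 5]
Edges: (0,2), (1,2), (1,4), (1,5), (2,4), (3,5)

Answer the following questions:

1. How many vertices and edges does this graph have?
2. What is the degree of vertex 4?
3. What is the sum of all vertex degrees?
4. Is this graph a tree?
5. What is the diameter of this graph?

Count: 6 vertices, 6 edges.
Vertex 4 has neighbors [1, 2], degree = 2.
Handshaking lemma: 2 * 6 = 12.
A tree on 6 vertices has 5 edges. This graph has 6 edges (1 extra). Not a tree.
Diameter (longest shortest path) = 4.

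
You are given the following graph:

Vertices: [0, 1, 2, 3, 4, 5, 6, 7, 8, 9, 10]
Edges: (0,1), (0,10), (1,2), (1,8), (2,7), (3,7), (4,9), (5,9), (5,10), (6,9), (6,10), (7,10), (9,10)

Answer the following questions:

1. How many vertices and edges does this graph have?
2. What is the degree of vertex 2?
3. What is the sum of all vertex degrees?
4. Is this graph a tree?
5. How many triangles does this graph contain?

Count: 11 vertices, 13 edges.
Vertex 2 has neighbors [1, 7], degree = 2.
Handshaking lemma: 2 * 13 = 26.
A tree on 11 vertices has 10 edges. This graph has 13 edges (3 extra). Not a tree.
Number of triangles = 2.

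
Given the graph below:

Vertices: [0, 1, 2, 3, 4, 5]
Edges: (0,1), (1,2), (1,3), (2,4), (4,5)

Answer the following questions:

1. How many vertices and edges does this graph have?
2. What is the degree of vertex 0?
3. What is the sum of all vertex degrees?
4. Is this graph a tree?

Count: 6 vertices, 5 edges.
Vertex 0 has neighbors [1], degree = 1.
Handshaking lemma: 2 * 5 = 10.
A graph is a tree iff it is connected and has exactly n-1 edges. This graph is connected (all 6 vertices in one component) and has 6-1 = 5 edges. It is a tree.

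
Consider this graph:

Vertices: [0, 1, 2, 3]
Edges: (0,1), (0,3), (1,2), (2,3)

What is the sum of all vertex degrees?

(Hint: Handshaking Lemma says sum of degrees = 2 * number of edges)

Count edges: 4 edges.
By Handshaking Lemma: sum of degrees = 2 * 4 = 8.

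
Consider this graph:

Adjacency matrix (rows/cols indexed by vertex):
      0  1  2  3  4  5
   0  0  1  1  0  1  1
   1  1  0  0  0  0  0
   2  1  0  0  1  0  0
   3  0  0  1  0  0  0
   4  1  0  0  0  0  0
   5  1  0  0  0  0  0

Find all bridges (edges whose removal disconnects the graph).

A bridge is an edge whose removal increases the number of connected components.
Bridges found: (0,1), (0,2), (0,4), (0,5), (2,3)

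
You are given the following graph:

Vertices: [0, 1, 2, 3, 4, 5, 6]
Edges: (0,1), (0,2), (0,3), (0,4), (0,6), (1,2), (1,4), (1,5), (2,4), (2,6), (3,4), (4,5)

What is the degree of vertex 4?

Vertex 4 has neighbors [0, 1, 2, 3, 5], so deg(4) = 5.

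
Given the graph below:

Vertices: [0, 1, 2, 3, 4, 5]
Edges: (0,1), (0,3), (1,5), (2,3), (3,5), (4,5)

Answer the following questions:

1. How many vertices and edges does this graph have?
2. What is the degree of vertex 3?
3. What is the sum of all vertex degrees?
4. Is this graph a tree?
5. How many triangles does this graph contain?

Count: 6 vertices, 6 edges.
Vertex 3 has neighbors [0, 2, 5], degree = 3.
Handshaking lemma: 2 * 6 = 12.
A tree on 6 vertices has 5 edges. This graph has 6 edges (1 extra). Not a tree.
Number of triangles = 0.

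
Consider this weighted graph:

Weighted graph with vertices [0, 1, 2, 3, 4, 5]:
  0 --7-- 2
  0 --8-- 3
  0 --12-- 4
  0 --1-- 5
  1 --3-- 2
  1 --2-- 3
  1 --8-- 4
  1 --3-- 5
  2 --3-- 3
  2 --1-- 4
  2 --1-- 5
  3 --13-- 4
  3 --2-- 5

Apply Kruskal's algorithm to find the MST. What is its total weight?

Applying Kruskal's algorithm (sort edges by weight, add if no cycle):
  Add (0,5) w=1
  Add (2,5) w=1
  Add (2,4) w=1
  Add (1,3) w=2
  Add (3,5) w=2
  Skip (1,2) w=3 (creates cycle)
  Skip (1,5) w=3 (creates cycle)
  Skip (2,3) w=3 (creates cycle)
  Skip (0,2) w=7 (creates cycle)
  Skip (0,3) w=8 (creates cycle)
  Skip (1,4) w=8 (creates cycle)
  Skip (0,4) w=12 (creates cycle)
  Skip (3,4) w=13 (creates cycle)
MST weight = 7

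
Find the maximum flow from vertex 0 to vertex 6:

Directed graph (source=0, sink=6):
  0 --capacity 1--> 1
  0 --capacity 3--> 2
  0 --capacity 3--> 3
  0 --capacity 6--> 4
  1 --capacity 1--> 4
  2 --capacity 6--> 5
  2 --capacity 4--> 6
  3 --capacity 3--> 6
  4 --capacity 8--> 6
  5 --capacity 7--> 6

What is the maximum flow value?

Computing max flow:
  Flow on (0->1): 1/1
  Flow on (0->2): 3/3
  Flow on (0->3): 3/3
  Flow on (0->4): 6/6
  Flow on (1->4): 1/1
  Flow on (2->6): 3/4
  Flow on (3->6): 3/3
  Flow on (4->6): 7/8
Maximum flow = 13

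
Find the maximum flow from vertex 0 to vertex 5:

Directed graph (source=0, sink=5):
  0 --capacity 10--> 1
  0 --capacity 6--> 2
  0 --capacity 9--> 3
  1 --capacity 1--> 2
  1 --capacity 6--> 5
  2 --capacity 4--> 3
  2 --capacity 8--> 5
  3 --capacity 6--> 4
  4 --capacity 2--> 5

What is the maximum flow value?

Computing max flow:
  Flow on (0->1): 7/10
  Flow on (0->2): 6/6
  Flow on (0->3): 2/9
  Flow on (1->2): 1/1
  Flow on (1->5): 6/6
  Flow on (2->5): 7/8
  Flow on (3->4): 2/6
  Flow on (4->5): 2/2
Maximum flow = 15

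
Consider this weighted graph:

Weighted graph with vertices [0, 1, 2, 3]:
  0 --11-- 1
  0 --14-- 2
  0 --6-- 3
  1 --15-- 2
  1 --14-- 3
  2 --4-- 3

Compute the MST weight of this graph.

Applying Kruskal's algorithm (sort edges by weight, add if no cycle):
  Add (2,3) w=4
  Add (0,3) w=6
  Add (0,1) w=11
  Skip (0,2) w=14 (creates cycle)
  Skip (1,3) w=14 (creates cycle)
  Skip (1,2) w=15 (creates cycle)
MST weight = 21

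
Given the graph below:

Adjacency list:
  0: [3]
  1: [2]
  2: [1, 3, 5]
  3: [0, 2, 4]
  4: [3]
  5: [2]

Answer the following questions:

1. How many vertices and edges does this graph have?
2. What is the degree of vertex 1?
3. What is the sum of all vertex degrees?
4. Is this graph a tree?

Count: 6 vertices, 5 edges.
Vertex 1 has neighbors [2], degree = 1.
Handshaking lemma: 2 * 5 = 10.
A graph is a tree iff it is connected and has exactly n-1 edges. This graph is connected (all 6 vertices in one component) and has 6-1 = 5 edges. It is a tree.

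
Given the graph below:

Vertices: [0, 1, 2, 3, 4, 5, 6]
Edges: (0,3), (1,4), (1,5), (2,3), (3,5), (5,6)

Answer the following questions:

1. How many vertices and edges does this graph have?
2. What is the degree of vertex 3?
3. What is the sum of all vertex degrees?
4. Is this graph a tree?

Count: 7 vertices, 6 edges.
Vertex 3 has neighbors [0, 2, 5], degree = 3.
Handshaking lemma: 2 * 6 = 12.
A graph is a tree iff it is connected and has exactly n-1 edges. This graph is connected (all 7 vertices in one component) and has 7-1 = 6 edges. It is a tree.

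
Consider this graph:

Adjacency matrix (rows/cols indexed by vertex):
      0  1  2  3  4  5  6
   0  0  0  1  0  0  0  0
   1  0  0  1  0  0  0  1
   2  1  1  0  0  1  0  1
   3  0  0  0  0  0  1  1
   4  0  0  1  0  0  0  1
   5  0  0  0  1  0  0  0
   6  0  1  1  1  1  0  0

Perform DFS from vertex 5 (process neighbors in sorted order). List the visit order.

DFS from vertex 5 (neighbors processed in ascending order):
Visit order: 5, 3, 6, 1, 2, 0, 4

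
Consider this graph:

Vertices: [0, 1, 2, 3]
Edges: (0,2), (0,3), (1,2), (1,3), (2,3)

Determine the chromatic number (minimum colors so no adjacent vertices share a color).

The graph has a maximum clique of size 3 (lower bound on chromatic number).
A valid 3-coloring: {0: 2, 1: 2, 2: 0, 3: 1}.
Chromatic number = 3.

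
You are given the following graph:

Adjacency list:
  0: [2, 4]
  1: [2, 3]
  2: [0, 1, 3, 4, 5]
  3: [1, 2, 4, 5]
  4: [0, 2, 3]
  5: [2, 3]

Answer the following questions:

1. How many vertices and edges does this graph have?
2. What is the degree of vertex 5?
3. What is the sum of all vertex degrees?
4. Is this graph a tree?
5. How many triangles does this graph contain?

Count: 6 vertices, 9 edges.
Vertex 5 has neighbors [2, 3], degree = 2.
Handshaking lemma: 2 * 9 = 18.
A tree on 6 vertices has 5 edges. This graph has 9 edges (4 extra). Not a tree.
Number of triangles = 4.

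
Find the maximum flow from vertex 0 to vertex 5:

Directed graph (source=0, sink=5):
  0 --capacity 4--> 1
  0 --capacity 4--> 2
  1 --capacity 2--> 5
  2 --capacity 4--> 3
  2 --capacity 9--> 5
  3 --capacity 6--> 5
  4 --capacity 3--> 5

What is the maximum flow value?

Computing max flow:
  Flow on (0->1): 2/4
  Flow on (0->2): 4/4
  Flow on (1->5): 2/2
  Flow on (2->5): 4/9
Maximum flow = 6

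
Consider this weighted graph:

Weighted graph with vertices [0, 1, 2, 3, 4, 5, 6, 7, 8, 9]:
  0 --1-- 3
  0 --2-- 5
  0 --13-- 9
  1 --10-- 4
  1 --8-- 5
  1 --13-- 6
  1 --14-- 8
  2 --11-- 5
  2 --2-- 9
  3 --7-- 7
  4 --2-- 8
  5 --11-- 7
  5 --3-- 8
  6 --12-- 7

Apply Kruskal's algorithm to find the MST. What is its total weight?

Applying Kruskal's algorithm (sort edges by weight, add if no cycle):
  Add (0,3) w=1
  Add (0,5) w=2
  Add (2,9) w=2
  Add (4,8) w=2
  Add (5,8) w=3
  Add (3,7) w=7
  Add (1,5) w=8
  Skip (1,4) w=10 (creates cycle)
  Add (2,5) w=11
  Skip (5,7) w=11 (creates cycle)
  Add (6,7) w=12
  Skip (0,9) w=13 (creates cycle)
  Skip (1,6) w=13 (creates cycle)
  Skip (1,8) w=14 (creates cycle)
MST weight = 48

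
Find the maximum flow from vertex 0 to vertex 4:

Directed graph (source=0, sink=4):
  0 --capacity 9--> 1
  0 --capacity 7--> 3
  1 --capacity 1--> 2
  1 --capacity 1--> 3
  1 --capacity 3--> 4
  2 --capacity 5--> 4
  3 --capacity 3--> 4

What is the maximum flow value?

Computing max flow:
  Flow on (0->1): 5/9
  Flow on (0->3): 2/7
  Flow on (1->2): 1/1
  Flow on (1->3): 1/1
  Flow on (1->4): 3/3
  Flow on (2->4): 1/5
  Flow on (3->4): 3/3
Maximum flow = 7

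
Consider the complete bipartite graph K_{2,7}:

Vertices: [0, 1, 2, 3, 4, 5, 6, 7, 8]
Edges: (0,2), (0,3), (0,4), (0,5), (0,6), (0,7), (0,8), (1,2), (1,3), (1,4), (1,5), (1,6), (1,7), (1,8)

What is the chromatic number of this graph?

K_{2,7} is bipartite: vertices split into two independent sets of size 2 and 7.
Color one set 0, the other 1. No adjacent vertices share a color.
Chromatic number = 2.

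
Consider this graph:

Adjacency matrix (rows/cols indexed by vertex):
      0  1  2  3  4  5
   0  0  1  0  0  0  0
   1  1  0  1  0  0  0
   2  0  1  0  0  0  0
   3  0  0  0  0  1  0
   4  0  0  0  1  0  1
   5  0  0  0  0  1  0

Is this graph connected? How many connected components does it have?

Checking connectivity: the graph has 2 connected component(s).
Components: [[0, 1, 2], [3, 4, 5]]. The graph is NOT connected.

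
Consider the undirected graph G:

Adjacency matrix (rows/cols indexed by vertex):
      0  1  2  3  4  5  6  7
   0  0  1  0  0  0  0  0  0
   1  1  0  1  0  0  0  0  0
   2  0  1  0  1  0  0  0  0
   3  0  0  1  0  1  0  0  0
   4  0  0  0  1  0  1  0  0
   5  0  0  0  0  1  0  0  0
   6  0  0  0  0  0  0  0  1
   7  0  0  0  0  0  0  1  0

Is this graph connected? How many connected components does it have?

Checking connectivity: the graph has 2 connected component(s).
Components: [[0, 1, 2, 3, 4, 5], [6, 7]]. The graph is NOT connected.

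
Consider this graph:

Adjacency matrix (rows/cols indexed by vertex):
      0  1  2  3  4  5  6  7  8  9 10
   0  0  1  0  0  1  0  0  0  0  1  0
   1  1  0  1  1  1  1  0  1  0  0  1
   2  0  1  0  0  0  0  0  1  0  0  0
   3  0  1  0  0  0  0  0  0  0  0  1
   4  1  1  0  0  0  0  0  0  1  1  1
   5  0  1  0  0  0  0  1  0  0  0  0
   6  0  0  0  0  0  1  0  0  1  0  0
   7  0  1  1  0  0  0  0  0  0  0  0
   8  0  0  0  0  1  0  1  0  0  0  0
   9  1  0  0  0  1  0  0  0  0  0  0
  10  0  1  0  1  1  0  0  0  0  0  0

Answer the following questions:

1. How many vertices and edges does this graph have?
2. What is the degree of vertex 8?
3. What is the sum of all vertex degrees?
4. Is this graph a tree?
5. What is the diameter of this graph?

Count: 11 vertices, 16 edges.
Vertex 8 has neighbors [4, 6], degree = 2.
Handshaking lemma: 2 * 16 = 32.
A tree on 11 vertices has 10 edges. This graph has 16 edges (6 extra). Not a tree.
Diameter (longest shortest path) = 3.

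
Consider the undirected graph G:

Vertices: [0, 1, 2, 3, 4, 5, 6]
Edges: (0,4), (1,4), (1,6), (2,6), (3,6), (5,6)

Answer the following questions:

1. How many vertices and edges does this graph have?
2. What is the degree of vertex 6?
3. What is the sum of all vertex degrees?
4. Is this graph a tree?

Count: 7 vertices, 6 edges.
Vertex 6 has neighbors [1, 2, 3, 5], degree = 4.
Handshaking lemma: 2 * 6 = 12.
A graph is a tree iff it is connected and has exactly n-1 edges. This graph is connected (all 7 vertices in one component) and has 7-1 = 6 edges. It is a tree.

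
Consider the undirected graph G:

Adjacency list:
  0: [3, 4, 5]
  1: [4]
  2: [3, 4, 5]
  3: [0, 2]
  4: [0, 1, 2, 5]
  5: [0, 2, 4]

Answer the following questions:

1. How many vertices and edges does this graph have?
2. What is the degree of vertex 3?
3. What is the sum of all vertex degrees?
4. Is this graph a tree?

Count: 6 vertices, 8 edges.
Vertex 3 has neighbors [0, 2], degree = 2.
Handshaking lemma: 2 * 8 = 16.
A tree on 6 vertices has 5 edges. This graph has 8 edges (3 extra). Not a tree.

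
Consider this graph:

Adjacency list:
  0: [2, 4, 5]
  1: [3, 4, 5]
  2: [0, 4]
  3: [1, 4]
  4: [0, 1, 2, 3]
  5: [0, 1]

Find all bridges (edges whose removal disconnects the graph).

No bridges found. The graph is 2-edge-connected (no single edge removal disconnects it).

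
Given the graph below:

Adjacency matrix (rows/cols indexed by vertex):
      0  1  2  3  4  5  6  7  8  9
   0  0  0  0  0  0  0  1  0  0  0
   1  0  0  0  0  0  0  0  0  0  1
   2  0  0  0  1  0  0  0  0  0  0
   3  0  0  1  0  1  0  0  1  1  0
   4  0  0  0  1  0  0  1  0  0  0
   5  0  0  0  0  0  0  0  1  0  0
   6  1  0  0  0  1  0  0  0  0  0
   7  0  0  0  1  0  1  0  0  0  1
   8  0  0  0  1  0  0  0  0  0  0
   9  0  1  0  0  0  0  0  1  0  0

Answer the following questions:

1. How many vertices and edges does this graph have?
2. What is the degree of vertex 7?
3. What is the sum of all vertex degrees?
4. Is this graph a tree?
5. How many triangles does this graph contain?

Count: 10 vertices, 9 edges.
Vertex 7 has neighbors [3, 5, 9], degree = 3.
Handshaking lemma: 2 * 9 = 18.
A graph is a tree iff it is connected and has exactly n-1 edges. This graph is connected (all 10 vertices in one component) and has 10-1 = 9 edges. It is a tree.
Number of triangles = 0.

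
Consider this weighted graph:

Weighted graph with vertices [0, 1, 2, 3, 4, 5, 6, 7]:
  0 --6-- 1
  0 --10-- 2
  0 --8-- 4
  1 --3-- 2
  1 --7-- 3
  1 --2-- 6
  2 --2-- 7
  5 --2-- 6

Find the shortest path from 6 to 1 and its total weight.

Using Dijkstra's algorithm from vertex 6:
Shortest path: 6 -> 1
Total weight: 2 = 2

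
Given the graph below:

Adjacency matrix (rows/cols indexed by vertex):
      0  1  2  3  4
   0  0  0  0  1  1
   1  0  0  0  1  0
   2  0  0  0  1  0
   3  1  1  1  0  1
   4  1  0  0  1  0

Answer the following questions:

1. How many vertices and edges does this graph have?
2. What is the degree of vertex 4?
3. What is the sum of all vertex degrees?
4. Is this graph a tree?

Count: 5 vertices, 5 edges.
Vertex 4 has neighbors [0, 3], degree = 2.
Handshaking lemma: 2 * 5 = 10.
A tree on 5 vertices has 4 edges. This graph has 5 edges (1 extra). Not a tree.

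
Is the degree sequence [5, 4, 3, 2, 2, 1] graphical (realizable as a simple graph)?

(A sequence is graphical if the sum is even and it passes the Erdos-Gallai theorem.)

Sum of degrees = 17. Sum is odd, so the sequence is NOT graphical.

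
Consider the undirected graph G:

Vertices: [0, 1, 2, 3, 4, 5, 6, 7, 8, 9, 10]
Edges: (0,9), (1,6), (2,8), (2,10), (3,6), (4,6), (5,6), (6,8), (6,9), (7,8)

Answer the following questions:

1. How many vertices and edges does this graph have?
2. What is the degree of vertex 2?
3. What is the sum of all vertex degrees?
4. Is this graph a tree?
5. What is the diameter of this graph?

Count: 11 vertices, 10 edges.
Vertex 2 has neighbors [8, 10], degree = 2.
Handshaking lemma: 2 * 10 = 20.
A graph is a tree iff it is connected and has exactly n-1 edges. This graph is connected (all 11 vertices in one component) and has 11-1 = 10 edges. It is a tree.
Diameter (longest shortest path) = 5.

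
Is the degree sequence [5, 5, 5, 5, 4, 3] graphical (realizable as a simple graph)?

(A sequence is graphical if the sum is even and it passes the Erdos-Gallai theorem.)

Sum of degrees = 27. Sum is odd, so the sequence is NOT graphical.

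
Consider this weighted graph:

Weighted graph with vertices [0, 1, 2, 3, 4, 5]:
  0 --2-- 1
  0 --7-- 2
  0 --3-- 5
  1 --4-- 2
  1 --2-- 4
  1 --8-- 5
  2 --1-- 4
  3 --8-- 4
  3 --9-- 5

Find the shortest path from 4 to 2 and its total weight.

Using Dijkstra's algorithm from vertex 4:
Shortest path: 4 -> 2
Total weight: 1 = 1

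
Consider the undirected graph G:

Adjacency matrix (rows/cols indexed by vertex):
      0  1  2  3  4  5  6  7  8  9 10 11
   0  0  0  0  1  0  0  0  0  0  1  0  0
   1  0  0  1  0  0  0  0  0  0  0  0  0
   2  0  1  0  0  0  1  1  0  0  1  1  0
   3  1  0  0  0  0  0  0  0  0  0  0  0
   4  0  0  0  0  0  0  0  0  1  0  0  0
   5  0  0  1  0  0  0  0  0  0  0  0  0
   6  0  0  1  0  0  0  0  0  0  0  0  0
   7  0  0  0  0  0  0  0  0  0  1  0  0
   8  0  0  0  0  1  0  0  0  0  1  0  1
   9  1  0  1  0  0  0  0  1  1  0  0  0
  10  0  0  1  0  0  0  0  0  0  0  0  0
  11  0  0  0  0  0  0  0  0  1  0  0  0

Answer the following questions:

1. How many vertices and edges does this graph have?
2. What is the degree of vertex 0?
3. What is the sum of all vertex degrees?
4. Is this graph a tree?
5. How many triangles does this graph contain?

Count: 12 vertices, 11 edges.
Vertex 0 has neighbors [3, 9], degree = 2.
Handshaking lemma: 2 * 11 = 22.
A graph is a tree iff it is connected and has exactly n-1 edges. This graph is connected (all 12 vertices in one component) and has 12-1 = 11 edges. It is a tree.
Number of triangles = 0.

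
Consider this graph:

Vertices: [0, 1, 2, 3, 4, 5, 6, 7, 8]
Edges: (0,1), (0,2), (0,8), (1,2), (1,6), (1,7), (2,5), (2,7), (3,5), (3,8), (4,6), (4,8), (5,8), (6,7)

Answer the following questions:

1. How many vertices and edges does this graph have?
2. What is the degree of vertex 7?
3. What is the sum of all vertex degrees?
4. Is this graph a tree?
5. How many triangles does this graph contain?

Count: 9 vertices, 14 edges.
Vertex 7 has neighbors [1, 2, 6], degree = 3.
Handshaking lemma: 2 * 14 = 28.
A tree on 9 vertices has 8 edges. This graph has 14 edges (6 extra). Not a tree.
Number of triangles = 4.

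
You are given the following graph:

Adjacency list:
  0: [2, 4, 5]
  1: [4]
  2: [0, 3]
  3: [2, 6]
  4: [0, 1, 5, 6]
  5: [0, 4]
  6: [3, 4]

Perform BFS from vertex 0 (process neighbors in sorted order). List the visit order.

BFS from vertex 0 (neighbors processed in ascending order):
Visit order: 0, 2, 4, 5, 3, 1, 6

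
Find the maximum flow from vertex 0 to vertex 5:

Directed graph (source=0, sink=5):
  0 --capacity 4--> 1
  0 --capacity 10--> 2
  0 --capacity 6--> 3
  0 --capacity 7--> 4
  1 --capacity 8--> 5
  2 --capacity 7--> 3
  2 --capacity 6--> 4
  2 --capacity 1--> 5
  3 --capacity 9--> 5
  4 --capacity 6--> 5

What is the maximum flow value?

Computing max flow:
  Flow on (0->1): 4/4
  Flow on (0->2): 8/10
  Flow on (0->3): 2/6
  Flow on (0->4): 6/7
  Flow on (1->5): 4/8
  Flow on (2->3): 7/7
  Flow on (2->5): 1/1
  Flow on (3->5): 9/9
  Flow on (4->5): 6/6
Maximum flow = 20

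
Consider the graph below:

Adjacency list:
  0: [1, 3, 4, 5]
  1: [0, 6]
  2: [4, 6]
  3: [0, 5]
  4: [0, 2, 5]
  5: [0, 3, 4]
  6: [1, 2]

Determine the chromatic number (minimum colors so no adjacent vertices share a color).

The graph has a maximum clique of size 3 (lower bound on chromatic number).
A valid 3-coloring: {0: 0, 1: 1, 2: 0, 3: 1, 4: 1, 5: 2, 6: 2}.
Chromatic number = 3.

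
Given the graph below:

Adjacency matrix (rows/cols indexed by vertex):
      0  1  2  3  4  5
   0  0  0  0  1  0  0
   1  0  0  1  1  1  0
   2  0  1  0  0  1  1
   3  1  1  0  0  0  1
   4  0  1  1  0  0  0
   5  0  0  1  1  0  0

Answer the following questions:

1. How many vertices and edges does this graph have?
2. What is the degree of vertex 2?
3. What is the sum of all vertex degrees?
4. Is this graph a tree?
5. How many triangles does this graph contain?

Count: 6 vertices, 7 edges.
Vertex 2 has neighbors [1, 4, 5], degree = 3.
Handshaking lemma: 2 * 7 = 14.
A tree on 6 vertices has 5 edges. This graph has 7 edges (2 extra). Not a tree.
Number of triangles = 1.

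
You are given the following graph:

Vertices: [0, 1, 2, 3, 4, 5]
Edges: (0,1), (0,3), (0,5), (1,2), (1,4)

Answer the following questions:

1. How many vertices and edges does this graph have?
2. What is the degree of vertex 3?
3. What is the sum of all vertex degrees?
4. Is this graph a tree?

Count: 6 vertices, 5 edges.
Vertex 3 has neighbors [0], degree = 1.
Handshaking lemma: 2 * 5 = 10.
A graph is a tree iff it is connected and has exactly n-1 edges. This graph is connected (all 6 vertices in one component) and has 6-1 = 5 edges. It is a tree.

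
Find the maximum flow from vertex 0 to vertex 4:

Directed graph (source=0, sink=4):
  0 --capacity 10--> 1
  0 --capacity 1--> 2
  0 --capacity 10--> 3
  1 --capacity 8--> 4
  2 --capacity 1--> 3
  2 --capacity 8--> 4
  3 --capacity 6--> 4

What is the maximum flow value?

Computing max flow:
  Flow on (0->1): 8/10
  Flow on (0->2): 1/1
  Flow on (0->3): 6/10
  Flow on (1->4): 8/8
  Flow on (2->4): 1/8
  Flow on (3->4): 6/6
Maximum flow = 15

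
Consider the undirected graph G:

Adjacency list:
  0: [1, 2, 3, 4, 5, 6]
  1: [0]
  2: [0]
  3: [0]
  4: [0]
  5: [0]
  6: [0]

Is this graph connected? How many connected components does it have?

Checking connectivity: the graph has 1 connected component(s).
All vertices are reachable from each other. The graph IS connected.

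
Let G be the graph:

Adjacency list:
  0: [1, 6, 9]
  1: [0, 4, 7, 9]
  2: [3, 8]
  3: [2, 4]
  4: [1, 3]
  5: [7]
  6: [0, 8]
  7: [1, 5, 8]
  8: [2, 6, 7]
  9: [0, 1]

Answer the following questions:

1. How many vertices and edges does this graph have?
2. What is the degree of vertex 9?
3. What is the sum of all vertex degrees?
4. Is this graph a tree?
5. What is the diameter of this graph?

Count: 10 vertices, 12 edges.
Vertex 9 has neighbors [0, 1], degree = 2.
Handshaking lemma: 2 * 12 = 24.
A tree on 10 vertices has 9 edges. This graph has 12 edges (3 extra). Not a tree.
Diameter (longest shortest path) = 4.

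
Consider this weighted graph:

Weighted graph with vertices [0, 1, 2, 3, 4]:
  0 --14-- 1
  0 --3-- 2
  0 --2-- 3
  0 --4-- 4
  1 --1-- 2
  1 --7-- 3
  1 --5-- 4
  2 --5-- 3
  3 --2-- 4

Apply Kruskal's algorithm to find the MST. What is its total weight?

Applying Kruskal's algorithm (sort edges by weight, add if no cycle):
  Add (1,2) w=1
  Add (0,3) w=2
  Add (3,4) w=2
  Add (0,2) w=3
  Skip (0,4) w=4 (creates cycle)
  Skip (1,4) w=5 (creates cycle)
  Skip (2,3) w=5 (creates cycle)
  Skip (1,3) w=7 (creates cycle)
  Skip (0,1) w=14 (creates cycle)
MST weight = 8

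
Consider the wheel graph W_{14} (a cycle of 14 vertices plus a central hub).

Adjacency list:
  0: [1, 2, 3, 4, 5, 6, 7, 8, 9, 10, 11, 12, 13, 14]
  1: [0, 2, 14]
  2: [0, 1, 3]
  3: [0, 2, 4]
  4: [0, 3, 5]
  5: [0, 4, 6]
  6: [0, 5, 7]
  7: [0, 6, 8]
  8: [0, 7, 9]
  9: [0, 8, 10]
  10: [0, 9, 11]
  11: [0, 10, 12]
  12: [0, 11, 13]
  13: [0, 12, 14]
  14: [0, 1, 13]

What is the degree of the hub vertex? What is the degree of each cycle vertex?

The hub connects to all 14 cycle vertices, so deg(hub) = 14.
Each cycle vertex connects to 2 neighbors on the cycle plus the hub, so deg(cycle vertex) = 3.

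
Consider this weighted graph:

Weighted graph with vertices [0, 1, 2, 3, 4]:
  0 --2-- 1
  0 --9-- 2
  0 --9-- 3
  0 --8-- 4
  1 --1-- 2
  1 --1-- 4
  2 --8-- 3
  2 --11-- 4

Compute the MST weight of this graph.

Applying Kruskal's algorithm (sort edges by weight, add if no cycle):
  Add (1,2) w=1
  Add (1,4) w=1
  Add (0,1) w=2
  Skip (0,4) w=8 (creates cycle)
  Add (2,3) w=8
  Skip (0,2) w=9 (creates cycle)
  Skip (0,3) w=9 (creates cycle)
  Skip (2,4) w=11 (creates cycle)
MST weight = 12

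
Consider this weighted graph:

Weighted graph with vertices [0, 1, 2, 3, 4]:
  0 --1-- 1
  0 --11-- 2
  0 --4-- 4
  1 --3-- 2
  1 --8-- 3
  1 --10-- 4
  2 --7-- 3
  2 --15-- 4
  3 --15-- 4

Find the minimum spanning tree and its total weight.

Applying Kruskal's algorithm (sort edges by weight, add if no cycle):
  Add (0,1) w=1
  Add (1,2) w=3
  Add (0,4) w=4
  Add (2,3) w=7
  Skip (1,3) w=8 (creates cycle)
  Skip (1,4) w=10 (creates cycle)
  Skip (0,2) w=11 (creates cycle)
  Skip (2,4) w=15 (creates cycle)
  Skip (3,4) w=15 (creates cycle)
MST weight = 15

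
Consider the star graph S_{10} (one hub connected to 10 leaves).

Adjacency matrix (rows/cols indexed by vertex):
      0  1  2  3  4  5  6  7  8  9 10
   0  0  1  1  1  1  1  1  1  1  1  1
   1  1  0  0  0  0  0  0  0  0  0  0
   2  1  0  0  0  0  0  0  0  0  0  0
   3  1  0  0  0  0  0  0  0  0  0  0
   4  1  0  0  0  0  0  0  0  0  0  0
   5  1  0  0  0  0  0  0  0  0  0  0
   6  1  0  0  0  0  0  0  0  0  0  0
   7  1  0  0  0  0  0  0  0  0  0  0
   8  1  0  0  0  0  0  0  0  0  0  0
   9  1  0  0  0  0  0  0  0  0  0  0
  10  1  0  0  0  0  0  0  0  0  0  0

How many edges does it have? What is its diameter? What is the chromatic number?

Star graph S_{10}: the hub connects to all 10 leaves.
Edges = 10.
Diameter = 2 (any leaf to hub is 1, leaf to leaf through hub is 2).
Star graphs are bipartite (hub vs leaves), so chromatic number = 2.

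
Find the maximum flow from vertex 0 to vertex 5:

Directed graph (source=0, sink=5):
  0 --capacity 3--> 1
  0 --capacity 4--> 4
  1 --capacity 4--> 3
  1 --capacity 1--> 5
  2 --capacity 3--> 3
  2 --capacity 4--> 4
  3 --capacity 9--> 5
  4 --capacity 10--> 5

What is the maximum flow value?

Computing max flow:
  Flow on (0->1): 3/3
  Flow on (0->4): 4/4
  Flow on (1->3): 2/4
  Flow on (1->5): 1/1
  Flow on (3->5): 2/9
  Flow on (4->5): 4/10
Maximum flow = 7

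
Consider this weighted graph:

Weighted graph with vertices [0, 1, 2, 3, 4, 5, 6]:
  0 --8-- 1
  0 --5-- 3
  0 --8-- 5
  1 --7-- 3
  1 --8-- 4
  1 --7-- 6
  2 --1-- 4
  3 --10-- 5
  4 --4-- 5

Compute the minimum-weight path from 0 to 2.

Using Dijkstra's algorithm from vertex 0:
Shortest path: 0 -> 5 -> 4 -> 2
Total weight: 8 + 4 + 1 = 13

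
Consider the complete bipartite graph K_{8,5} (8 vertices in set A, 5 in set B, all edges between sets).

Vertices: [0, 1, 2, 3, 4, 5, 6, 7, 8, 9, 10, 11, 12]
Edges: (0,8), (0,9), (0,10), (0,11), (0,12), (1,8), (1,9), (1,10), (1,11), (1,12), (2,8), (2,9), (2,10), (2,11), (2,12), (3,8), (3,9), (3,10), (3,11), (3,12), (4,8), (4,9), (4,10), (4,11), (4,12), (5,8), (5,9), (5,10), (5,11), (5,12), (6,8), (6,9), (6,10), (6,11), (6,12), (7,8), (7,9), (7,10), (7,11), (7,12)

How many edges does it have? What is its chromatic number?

K_{8,5} has 8 * 5 = 40 edges.
Bipartite graphs have chromatic number 2 (color each partition differently).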